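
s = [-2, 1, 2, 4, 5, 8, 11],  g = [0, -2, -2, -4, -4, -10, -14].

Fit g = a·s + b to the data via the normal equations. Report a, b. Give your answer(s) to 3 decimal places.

a = -1.104, b = -0.567

Normal-equation sums: Σs·s = 235, Σs = 29, Σ1 = 7.
Right-hand side: Σs·g = -276, Σg = -36.
Δ = 235·7 − 29² = 804.
a = ((-276)·7 − 29·(-36))/804 = -74/67; b = (235·(-36) − 29·(-276))/804 = -38/67.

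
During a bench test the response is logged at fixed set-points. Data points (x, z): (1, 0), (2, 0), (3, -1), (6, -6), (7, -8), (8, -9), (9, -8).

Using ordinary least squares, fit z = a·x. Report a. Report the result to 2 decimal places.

Compute the Gram sums: Σx·x = 244.
For Aᵀz: Σx·z = -239.
AᵀA·[a]ᵀ = Aᵀz becomes [[244]]·[a]ᵀ = [-239]ᵀ.
a = (-239)/244 = -0.979508.

a = -0.98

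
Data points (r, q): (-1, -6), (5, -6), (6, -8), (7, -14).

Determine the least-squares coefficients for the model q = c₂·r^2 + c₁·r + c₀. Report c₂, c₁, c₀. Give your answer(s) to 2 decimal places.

c₂ = -0.52, c₁ = 2.18, c₀ = -3.32

The normal system AᵀA·[c₂, c₁, c₀]ᵀ = Aᵀq is [[4323, 683, 111]; [683, 111, 17]; [111, 17, 4]]·[c₂, c₁, c₀]ᵀ = [-1130, -170, -34]ᵀ.
Solving the 3×3 system (Gaussian elimination) gives c₂ = -184/353, c₁ = 3854/1765, c₀ = -5852/1765.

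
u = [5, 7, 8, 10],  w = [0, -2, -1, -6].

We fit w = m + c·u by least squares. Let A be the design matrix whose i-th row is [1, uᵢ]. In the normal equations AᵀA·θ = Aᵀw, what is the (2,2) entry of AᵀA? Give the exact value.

238

Row 2 ↔ basis u, column 2 ↔ basis u, so (AᵀA)_{2,2} = Σᵢ (u)·(u) = (5)·(5) + (7)·(7) + (8)·(8) + (10)·(10) = 238.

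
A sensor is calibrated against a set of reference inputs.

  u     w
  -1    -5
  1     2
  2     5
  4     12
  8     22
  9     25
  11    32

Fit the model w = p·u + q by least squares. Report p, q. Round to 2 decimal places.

Forming AᵀA = [[288, 34]; [34, 7]] and Aᵀw = [818, 93]ᵀ gives AᵀA·[p, q]ᵀ = Aᵀw.
Eliminating q: 7·(row 1) − 34·(row 2) gives 860·p = 7·818 − 34·93 = 2564, so p = 641/215.
Then q = (93 − 34·(641/215))/7 = -257/215.

p = 2.98, q = -1.20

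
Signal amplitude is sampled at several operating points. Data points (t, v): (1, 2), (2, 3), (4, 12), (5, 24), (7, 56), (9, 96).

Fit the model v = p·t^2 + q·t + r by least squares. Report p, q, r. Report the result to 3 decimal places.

Entries of XᵀX: Σt^2·t^2 = 9860, Σt^2·t = 1270, Σt^2 = 176, Σt·t = 176, Σt = 28, Σ1 = 6.
And Σt^2·v = 11326, Σt·v = 1432, Σv = 193.
XᵀX·[p, q, r]ᵀ = Xᵀv becomes [[9860, 1270, 176]; [1270, 176, 28]; [176, 28, 6]]·[p, q, r]ᵀ = [11326, 1432, 193]ᵀ.
Solving the 3×3 system (Gaussian elimination) gives p = 13805/8733, q = -34273/8733, r = 23937/5822.

p = 1.581, q = -3.925, r = 4.111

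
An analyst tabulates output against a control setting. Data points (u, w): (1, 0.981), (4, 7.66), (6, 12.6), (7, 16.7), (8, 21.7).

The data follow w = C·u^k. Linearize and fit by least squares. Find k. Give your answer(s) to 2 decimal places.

Taking logs, ln w = k·ln u + ln C, so regress ln w on ln u.
Σln u = 7.2034, Σ(ln u)² = 13.2429, Σln w = 10.4432, Σln u·ln w = 19.2399.
Equations: 13.2429·k + 7.2034·ln C = 19.2399;  7.2034·k + 5·ln C = 10.4432.
Slope k = (n·Σln u·ln w − Σln u·Σln w)/(n·Σ(ln u)² − (Σln u)²) = (5·19.2399 − 7.2034·10.4432)/14.3252 = 1.46403; ln C = (Σln w − k·Σln u)/n = -0.02055.

k = 1.46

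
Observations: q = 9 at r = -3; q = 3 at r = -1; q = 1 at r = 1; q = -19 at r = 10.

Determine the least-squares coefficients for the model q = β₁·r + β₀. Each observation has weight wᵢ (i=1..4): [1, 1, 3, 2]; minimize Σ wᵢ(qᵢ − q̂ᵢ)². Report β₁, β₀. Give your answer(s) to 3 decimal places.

β₁ = -2.135, β₀ = 2.508

From the data, Σwᵢ·r·r = 213, Σwᵢ·r = 19, Σwᵢ·1 = 7.
For AᵀWq: Σwᵢ·r·q = -407, Σwᵢ·q = -23.
AᵀWA·[β₁, β₀]ᵀ = AᵀWq becomes [[213, 19]; [19, 7]]·[β₁, β₀]ᵀ = [-407, -23]ᵀ.
Δ = 213·7 − 19² = 1130.
β₁ = ((-407)·7 − 19·(-23))/1130 = -1206/565; β₀ = (213·(-23) − 19·(-407))/1130 = 1417/565.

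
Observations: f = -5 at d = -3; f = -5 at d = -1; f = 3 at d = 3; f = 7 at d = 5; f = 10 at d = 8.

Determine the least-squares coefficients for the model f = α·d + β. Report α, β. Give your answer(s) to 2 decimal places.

α = 1.52, β = -1.64

The normal equations are: 108·α + 12·β = 144;  12·α + 5·β = 10.
det = 108·5 − 12² = 396.
α = (144·5 − 12·10)/396 = 50/33; β = (108·10 − 12·144)/396 = -18/11.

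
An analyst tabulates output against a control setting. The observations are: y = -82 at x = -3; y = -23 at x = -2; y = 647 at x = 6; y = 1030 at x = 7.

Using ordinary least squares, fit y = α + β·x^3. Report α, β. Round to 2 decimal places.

α = -0.20, β = 3.00

Normal-equation sums: Σ1 = 4, Σx^3 = 524, Σx^3·x^3 = 165098.
Right-hand side: Σy = 1572, Σx^3·y = 495440.
So AᵀA·[α, β]ᵀ = Aᵀy: [[4, 524]; [524, 165098]]·[α, β]ᵀ = [1572, 495440]ᵀ.
Eliminating β: 165098·(row 1) − 524·(row 2) gives 385816·α = 165098·1572 − 524·495440 = -76504, so α = -9563/48227.
Then β = (495440 − 524·(-9563/48227))/165098 = 144754/48227.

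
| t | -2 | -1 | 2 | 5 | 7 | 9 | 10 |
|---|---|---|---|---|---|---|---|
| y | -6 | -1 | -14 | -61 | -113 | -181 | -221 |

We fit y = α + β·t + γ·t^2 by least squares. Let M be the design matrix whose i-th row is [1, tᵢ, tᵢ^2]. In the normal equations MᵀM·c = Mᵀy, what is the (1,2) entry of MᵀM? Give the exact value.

Row 1 ↔ basis 1, column 2 ↔ basis t, so (MᵀM)_{1,2} = Σᵢ t = (1)·(-2) + (1)·(-1) + (1)·(2) + (1)·(5) + (1)·(7) + (1)·(9) + (1)·(10) = 30.

30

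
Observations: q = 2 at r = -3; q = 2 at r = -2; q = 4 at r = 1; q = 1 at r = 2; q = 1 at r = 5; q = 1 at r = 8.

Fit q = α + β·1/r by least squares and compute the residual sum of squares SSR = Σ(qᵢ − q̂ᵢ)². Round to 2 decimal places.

With design matrix X, XᵀX = [[6, 119/120]; [119/120, 24001/14400]] and Xᵀq = [11, 379/120]ᵀ.
Determinant 6·(24001/14400) − (119/120)² = 25969/2880.
α = (11·(24001/14400) − (119/120)·(379/120))/(25969/2880) = 43782/25969; β = (6·(379/120) − (119/120)·11)/(25969/2880) = 23160/25969.
Residuals: 15876/25969, 19736/25969, 36934/25969, -29393/25969, -22445/25969, -20708/25969; SSR = 146414/25969.

SSR = 5.64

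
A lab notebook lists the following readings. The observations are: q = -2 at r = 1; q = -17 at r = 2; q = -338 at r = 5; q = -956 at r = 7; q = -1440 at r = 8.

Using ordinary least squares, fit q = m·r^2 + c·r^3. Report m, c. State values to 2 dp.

Normal-equation sums: Σr^2·r^2 = 7139, Σr^2·r^3 = 52733, Σr^3·r^3 = 395483.
For Mᵀq: Σr^2·q = -147524, Σr^3·q = -1107576.
Eliminating c: 395483·(row 1) − 52733·(row 2) gives 42583848·m = 395483·(-147524) − 52733·(-1107576) = 62571116, so m = 15642779/10645962.
Then c = ((-1107576) − 52733·(15642779/10645962))/395483 = -31900493/10645962.

m = 1.47, c = -3.00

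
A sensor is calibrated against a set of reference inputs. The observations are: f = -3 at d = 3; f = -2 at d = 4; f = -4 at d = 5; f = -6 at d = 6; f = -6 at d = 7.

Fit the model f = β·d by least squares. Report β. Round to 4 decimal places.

Setting ∂/∂β … = 0 gives: 135·β = -115.
(Σd·d = 135, Σd·f = -115.)
Hence β = -115 / 135 ≈ -0.851852.

β = -0.8519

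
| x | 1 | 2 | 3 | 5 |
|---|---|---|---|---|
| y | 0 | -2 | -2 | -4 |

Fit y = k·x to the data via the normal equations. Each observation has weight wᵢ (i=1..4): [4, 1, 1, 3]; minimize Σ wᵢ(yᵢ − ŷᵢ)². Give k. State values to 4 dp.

Forming MᵀWM = [[92]] and MᵀWy = [-70]ᵀ gives MᵀWM·[k]ᵀ = MᵀWy.
Hence k = -70 / 92 ≈ -0.76087.

k = -0.7609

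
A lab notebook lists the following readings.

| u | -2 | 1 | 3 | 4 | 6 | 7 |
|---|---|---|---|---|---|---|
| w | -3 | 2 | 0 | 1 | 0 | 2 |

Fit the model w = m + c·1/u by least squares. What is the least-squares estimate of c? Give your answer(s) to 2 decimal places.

c = 3.11

Sums needed: Σ1 = 6, Σ1/u = 39/28, Σ1/u·1/u = 10385/7056.
And Σw = 2, Σ1/u·w = 113/28.
MᵀM·[m, c]ᵀ = Mᵀw becomes [[6, 39/28]; [39/28, 10385/7056]]·[m, c]ᵀ = [2, 113/28]ᵀ.
Determinant 6·(10385/7056) − (39/28)² = 16207/2352.
m = (2·(10385/7056) − (39/28)·(113/28))/(16207/2352) = -18893/48621; c = (6·(113/28) − (39/28)·2)/(16207/2352) = 50400/16207.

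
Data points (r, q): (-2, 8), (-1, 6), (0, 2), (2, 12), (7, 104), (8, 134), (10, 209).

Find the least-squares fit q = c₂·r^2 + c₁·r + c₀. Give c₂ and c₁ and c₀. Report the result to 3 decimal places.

c₂ = 2.007, c₁ = 0.498, c₀ = 2.485

Sums needed: Σr^2·r^2 = 16530, Σr^2·r = 1854, Σr^2 = 222, Σr·r = 222, Σr = 24, Σ1 = 7.
Moment sums: Σr^2·q = 34658, Σr·q = 3892, Σq = 475.
XᵀX·[c₂, c₁, c₀]ᵀ = Xᵀq becomes [[16530, 1854, 222]; [1854, 222, 24]; [222, 24, 7]]·[c₂, c₁, c₀]ᵀ = [34658, 3892, 475]ᵀ.
Row-reducing yields c₂ = 38488/19173, c₁ = 9554/19173, c₀ = 2269/913.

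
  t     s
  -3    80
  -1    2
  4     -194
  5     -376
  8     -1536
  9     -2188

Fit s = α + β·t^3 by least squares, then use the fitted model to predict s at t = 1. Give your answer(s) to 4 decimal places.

Sums needed: Σ1 = 6, Σt^3 = 1402, Σt^3·t^3 = 814036.
And Σs = -4212, Σt^3·s = -2443062.
Δ = 6·814036 − 1402² = 2918612.
α = ((-4212)·814036 − 1402·(-2443062))/2918612 = -886677/729653; β = (6·(-2443062) − 1402·(-4212))/2918612 = -2188287/729653.
At t = 1: ŝ = (-886677/729653)·(1) + (-2188287/729653)·(1) = -3074964/729653.

ŝ = -4.2143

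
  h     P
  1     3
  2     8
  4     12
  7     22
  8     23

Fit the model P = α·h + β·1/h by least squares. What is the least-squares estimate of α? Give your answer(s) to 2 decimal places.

Entries of XᵀX: Σh·h = 134, Σh·1/h = 5, Σ1/h·1/h = 4229/3136.
Moment sums: Σh·P = 405, Σ1/h·P = 897/56.
Δ = 134·(4229/3136) − 5² = 244143/1568.
α = (405·(4229/3136) − 5·(897/56))/(244143/1568) = 487195/162762; β = (134·(897/56) − 5·405)/(244143/1568) = 63448/81381.

α = 2.99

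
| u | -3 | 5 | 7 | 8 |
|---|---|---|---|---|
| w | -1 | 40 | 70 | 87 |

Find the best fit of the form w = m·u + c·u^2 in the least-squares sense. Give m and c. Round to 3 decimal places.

m = 3.223, c = 0.960

XᵀX·[m, c]ᵀ = Xᵀw reads: 147·m + 953·c = 1389;  953·m + 7203·c = 9989.
det = 147·7203 − 953² = 150632.
m = (1389·7203 − 953·9989)/150632 = 12775/3964; c = (147·9989 − 953·1389)/150632 = 3807/3964.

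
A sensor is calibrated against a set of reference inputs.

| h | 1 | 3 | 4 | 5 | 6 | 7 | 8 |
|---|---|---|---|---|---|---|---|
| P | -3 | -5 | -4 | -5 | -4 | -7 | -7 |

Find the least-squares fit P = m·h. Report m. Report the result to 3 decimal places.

m = -0.940

With design matrix M, MᵀM = [[200]] and MᵀP = [-188]ᵀ.
Hence m = -188 / 200 ≈ -0.94.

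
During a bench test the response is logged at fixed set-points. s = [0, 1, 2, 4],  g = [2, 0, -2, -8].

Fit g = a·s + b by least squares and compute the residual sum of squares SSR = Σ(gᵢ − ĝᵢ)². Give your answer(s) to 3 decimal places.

SSR = 0.686

With design matrix A, AᵀA = [[21, 7]; [7, 4]] and Aᵀg = [-36, -8]ᵀ.
det = 21·4 − 7² = 35.
a = ((-36)·4 − 7·(-8))/35 = -88/35; b = (21·(-8) − 7·(-36))/35 = 12/5.
Residuals: -2/5, 4/35, 22/35, -12/35; SSR = 24/35.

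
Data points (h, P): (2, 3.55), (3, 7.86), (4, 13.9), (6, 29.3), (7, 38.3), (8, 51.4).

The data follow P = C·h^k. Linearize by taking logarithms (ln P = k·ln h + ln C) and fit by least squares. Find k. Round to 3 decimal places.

With ln Pᵢ as the transformed response and ln hᵢ as the regressor:
Over the data: Σln h = 8.9952, Σ(ln h)² = 14.9303, Σln P = 16.9233, Σln h·ln P = 28.1296.
Normal system: [[14.9303, 8.9952]; [8.9952, 6]]·[k, ln C]ᵀ = [28.1296, 16.9233]ᵀ.
Δ = 14.9303·6 − (8.9952)² = 8.6686; k = (28.1296·6 − 8.9952·16.9233)/8.6686 = 1.90920, ln C = (14.9303·16.9233 − 8.9952·28.1296)/8.6686 = -0.04171.

k = 1.909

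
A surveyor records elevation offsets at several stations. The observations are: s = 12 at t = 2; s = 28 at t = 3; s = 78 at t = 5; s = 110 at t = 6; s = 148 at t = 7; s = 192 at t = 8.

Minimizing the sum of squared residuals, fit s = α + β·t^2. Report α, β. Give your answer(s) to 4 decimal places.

Setting ∂/∂α … = 0 gives: 6·α + 187·β = 568;  187·α + 8515·β = 25750.
Determinant 6·8515 − 187² = 16121.
α = (568·8515 − 187·25750)/16121 = 21270/16121; β = (6·25750 − 187·568)/16121 = 48284/16121.

α = 1.3194, β = 2.9951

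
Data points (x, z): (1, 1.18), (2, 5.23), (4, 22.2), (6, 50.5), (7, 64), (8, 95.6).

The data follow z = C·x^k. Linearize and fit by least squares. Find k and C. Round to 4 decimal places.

With ln zᵢ as the transformed response and ln xᵢ as the regressor:
Over the data: Σln x = 7.8966, Σ(ln x)² = 13.7233, Σln z = 17.5610, Σln x·ln z = 30.0470.
Normal system: [[13.7233, 7.8966]; [7.8966, 6]]·[k, ln C]ᵀ = [30.0470, 17.5610]ᵀ.
Slope k = (n·Σln x·ln z − Σln x·Σln z)/(n·Σ(ln x)² − (Σln x)²) = (6·30.0470 − 7.8966·17.5610)/19.9843 = 2.08216; ln C = (Σln z − k·Σln x)/n = 0.18653, so C = exp(0.18653) = 1.20506.

k = 2.0822, C = 1.2051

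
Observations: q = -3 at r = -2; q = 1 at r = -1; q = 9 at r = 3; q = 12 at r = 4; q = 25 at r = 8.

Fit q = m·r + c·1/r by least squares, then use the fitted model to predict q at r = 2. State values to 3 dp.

The normal equations are: 94·m + 5·c = 280;  5·m + (829/576)·c = 77/8.
Determinant 94·(829/576) − 5² = 31763/288.
m = (280·(829/576) − 5·(77/8))/(31763/288) = 102200/31763; c = (94·(77/8) − 5·280)/(31763/288) = -142632/31763.
At r = 2: q̂ = (102200/31763)·(2) + (-142632/31763)·(1/2) = 133084/31763.

q̂ = 4.190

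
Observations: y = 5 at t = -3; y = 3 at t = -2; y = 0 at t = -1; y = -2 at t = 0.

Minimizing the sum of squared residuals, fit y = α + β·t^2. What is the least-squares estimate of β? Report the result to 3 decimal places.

β = 0.735

Setting ∂/∂α … = 0 gives: 4·α + 14·β = 6;  14·α + 98·β = 57.
(Σ1 = 4, Σt^2 = 14, Σt^2·t^2 = 98, Σy = 6, Σt^2·y = 57.)
Determinant 4·98 − 14² = 196.
α = (6·98 − 14·57)/196 = -15/14; β = (4·57 − 14·6)/196 = 36/49.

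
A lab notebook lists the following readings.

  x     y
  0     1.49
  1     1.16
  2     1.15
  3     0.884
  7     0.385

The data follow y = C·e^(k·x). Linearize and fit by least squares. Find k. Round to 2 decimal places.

With ln yᵢ as the transformed response and xᵢ as the regressor:
Over the data: Σx = 13.0000, Σ(x)² = 63.0000, Σln y = -0.3909, Σx·ln y = -6.6235.
Normal system: [[63.0000, 13.0000]; [13.0000, 5]]·[k, ln C]ᵀ = [-6.6235, -0.3909]ᵀ.
Slope k = (n·Σx·ln y − Σx·Σln y)/(n·Σ(x)² − (Σx)²) = (5·-6.6235 − 13.0000·-0.3909)/146.0000 = -0.19203; ln C = (Σln y − k·Σx)/n = 0.42111.

k = -0.19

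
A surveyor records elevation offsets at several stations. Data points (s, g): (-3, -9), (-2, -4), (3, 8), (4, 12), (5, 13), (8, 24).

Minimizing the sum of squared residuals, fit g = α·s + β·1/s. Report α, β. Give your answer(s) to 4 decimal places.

α = 3.0093, β = -3.0311

From the data, Σs·s = 127, Σs·1/s = 6, Σ1/s·1/s = 8501/14400.
Moment sums: Σs·g = 364, Σ1/s·g = 244/15.
det = 127·(8501/14400) − 6² = 561227/14400.
α = (364·(8501/14400) − 6·(244/15))/(561227/14400) = 1688924/561227; β = (127·(244/15) − 6·364)/(561227/14400) = -1701120/561227.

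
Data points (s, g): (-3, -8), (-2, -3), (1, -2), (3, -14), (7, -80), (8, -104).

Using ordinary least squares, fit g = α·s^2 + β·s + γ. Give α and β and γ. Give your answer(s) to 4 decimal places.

The normal equations are: 6676·α + 848·β + 136·γ = -10788;  848·α + 136·β + 14·γ = -1406;  136·α + 14·β + 6·γ = -211.
(Σs^2·s^2 = 6676, Σs^2·s = 848, Σs^2 = 136, Σs·s = 136, Σs = 14, Σ1 = 6, Σs^2·g = -10788, Σs·g = -1406, Σg = -211.)
Inverting the 3×3 Gram matrix, [α, β, γ]ᵀ = [-50887/33639, -72209/67278, 18237/11213]ᵀ.

α = -1.5127, β = -1.0733, γ = 1.6264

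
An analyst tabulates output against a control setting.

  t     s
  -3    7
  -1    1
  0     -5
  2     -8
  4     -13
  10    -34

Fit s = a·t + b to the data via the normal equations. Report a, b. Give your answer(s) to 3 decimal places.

Sums needed: Σt·t = 130, Σt = 12, Σ1 = 6.
Moment sums: Σt·s = -430, Σs = -52.
Normal equations: [[130, 12]; [12, 6]]·[a, b]ᵀ = [-430, -52]ᵀ.
Δ = 130·6 − 12² = 636.
a = ((-430)·6 − 12·(-52))/636 = -163/53; b = (130·(-52) − 12·(-430))/636 = -400/159.

a = -3.075, b = -2.516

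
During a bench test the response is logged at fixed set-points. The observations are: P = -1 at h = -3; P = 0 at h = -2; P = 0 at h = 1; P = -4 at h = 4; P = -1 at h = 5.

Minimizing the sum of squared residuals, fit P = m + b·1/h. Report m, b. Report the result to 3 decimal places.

m = -1.189, b = -0.091

Setting ∂/∂m … = 0 gives: 5·m + (37/60)·b = -6;  (37/60)·m + (5269/3600)·b = -13/15.
Δ = 5·(5269/3600) − (37/60)² = 1561/225.
m = ((-6)·(5269/3600) − (37/60)·(-13/15))/(1561/225) = -14845/12488; b = (5·(-13/15) − (37/60)·(-6))/(1561/225) = -285/3122.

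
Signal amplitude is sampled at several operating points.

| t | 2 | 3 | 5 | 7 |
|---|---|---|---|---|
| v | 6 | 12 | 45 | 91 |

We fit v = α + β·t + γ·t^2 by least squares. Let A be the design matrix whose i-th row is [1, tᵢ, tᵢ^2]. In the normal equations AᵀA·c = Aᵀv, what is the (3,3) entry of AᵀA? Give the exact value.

3123

Row 3 ↔ basis t^2, column 3 ↔ basis t^2, so (AᵀA)_{3,3} = Σᵢ (t^2)·(t^2) = (4)·(4) + (9)·(9) + (25)·(25) + (49)·(49) = 3123.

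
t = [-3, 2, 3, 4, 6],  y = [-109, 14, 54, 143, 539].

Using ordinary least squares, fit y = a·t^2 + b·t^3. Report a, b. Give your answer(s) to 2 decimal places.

Compute the Gram sums: Σt^2·t^2 = 1730, Σt^2·t^3 = 8832, Σt^3·t^3 = 52274.
For Mᵀy: Σt^2·y = 21253, Σt^3·y = 130089.
So MᵀM·[a, b]ᵀ = Mᵀy: [[1730, 8832]; [8832, 52274]]·[a, b]ᵀ = [21253, 130089]ᵀ.
Eliminating b: 52274·(row 1) − 8832·(row 2) gives 12429796·a = 52274·21253 − 8832·130089 = -37966726, so a = -18983363/6214898.
Then b = (130089 − 8832·(-18983363/6214898))/52274 = 18673737/6214898.

a = -3.05, b = 3.00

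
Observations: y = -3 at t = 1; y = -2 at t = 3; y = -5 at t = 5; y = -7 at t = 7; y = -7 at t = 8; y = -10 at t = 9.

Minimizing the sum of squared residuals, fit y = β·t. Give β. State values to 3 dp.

Sums needed: Σt·t = 229.
And Σt·y = -229.
AᵀA·[β]ᵀ = Aᵀy becomes [[229]]·[β]ᵀ = [-229]ᵀ.
β = (-229)/229 = -1.

β = -1.000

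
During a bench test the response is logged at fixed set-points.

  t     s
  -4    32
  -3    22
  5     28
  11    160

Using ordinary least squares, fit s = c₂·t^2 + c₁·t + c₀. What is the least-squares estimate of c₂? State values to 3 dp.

c₂ = 1.497

The normal system MᵀM·[c₂, c₁, c₀]ᵀ = Mᵀs is [[15603, 1365, 171]; [1365, 171, 9]; [171, 9, 4]]·[c₂, c₁, c₀]ᵀ = [20770, 1706, 242]ᵀ.
Solving the 3×3 system (Gaussian elimination) gives c₂ = 144311/96414, c₁ = -195529/96414, c₀ = 17282/16069.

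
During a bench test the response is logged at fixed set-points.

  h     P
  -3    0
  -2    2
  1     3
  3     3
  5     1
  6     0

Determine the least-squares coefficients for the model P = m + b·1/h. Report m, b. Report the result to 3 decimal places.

The normal equations are: 6·m + (13/15)·b = 9;  (13/15)·m + (77/50)·b = 16/5.
Eliminating b: (77/50)·(row 1) − (13/15)·(row 2) gives (382/45)·m = (77/50)·9 − (13/15)·(16/5) = 1663/150, so m = 4989/3820.
Then b = ((16/5) − (13/15)·(4989/3820))/(77/50) = 513/382.

m = 1.306, b = 1.343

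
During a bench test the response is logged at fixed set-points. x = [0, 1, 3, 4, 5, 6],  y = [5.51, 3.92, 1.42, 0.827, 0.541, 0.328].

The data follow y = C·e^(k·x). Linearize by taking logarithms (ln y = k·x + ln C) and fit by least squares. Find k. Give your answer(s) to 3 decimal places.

k = -0.479

Linearized form: ln y = k·x + ln C. From the 6 transformed points,
AᵀA = [[87.0000, 19.0000]; [19.0000, 6]], rhs = [-8.1019, 1.5043]ᵀ  (here Σx = 19.0000, Σ(x)² = 87.0000, Σln y = 1.5043, Σx·ln y = -8.1019).
Solving (det = 161.0000): k = -0.47946, ln C = 1.76900.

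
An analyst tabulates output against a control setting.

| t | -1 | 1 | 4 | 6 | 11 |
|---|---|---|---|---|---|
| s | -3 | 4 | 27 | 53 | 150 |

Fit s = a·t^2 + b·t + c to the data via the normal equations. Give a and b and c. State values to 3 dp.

a = 0.956, b = 3.170, c = -0.582

Normal-equation sums: Σt^2·t^2 = 16195, Σt^2·t = 1611, Σt^2 = 175, Σt·t = 175, Σt = 21, Σ1 = 5.
And Σt^2·s = 20491, Σt·s = 2083, Σs = 231.
So MᵀM·[a, b, c]ᵀ = Mᵀs: [[16195, 1611, 175]; [1611, 175, 21]; [175, 21, 5]]·[a, b, c]ᵀ = [20491, 2083, 231]ᵀ.
Inverting the 3×3 Gram matrix, [a, b, c]ᵀ = [25507/26675, 16912/5335, -15512/26675]ᵀ.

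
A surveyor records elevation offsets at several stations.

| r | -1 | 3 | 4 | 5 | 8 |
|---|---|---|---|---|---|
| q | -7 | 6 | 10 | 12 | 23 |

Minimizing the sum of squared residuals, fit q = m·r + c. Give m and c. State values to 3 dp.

m = 3.313, c = -3.790

The normal equations are: 115·m + 19·c = 309;  19·m + 5·c = 44.
(Σr·r = 115, Σr = 19, Σ1 = 5, Σr·q = 309, Σq = 44.)
Δ = 115·5 − 19² = 214.
m = (309·5 − 19·44)/214 = 709/214; c = (115·44 − 19·309)/214 = -811/214.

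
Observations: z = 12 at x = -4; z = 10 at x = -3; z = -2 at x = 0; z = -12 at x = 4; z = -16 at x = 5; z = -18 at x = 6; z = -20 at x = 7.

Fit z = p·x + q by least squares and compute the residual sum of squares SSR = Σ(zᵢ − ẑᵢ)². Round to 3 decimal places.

With design matrix A, AᵀA = [[151, 15]; [15, 7]] and Aᵀz = [-454, -46]ᵀ.
Determinant 151·7 − 15² = 832.
p = ((-454)·7 − 15·(-46))/832 = -311/104; q = (151·(-46) − 15·(-454))/832 = -17/104.
Residuals: 21/104, 31/26, -191/104, 1/8, -23/26, 11/104, 57/52; SSR = 89/13.

SSR = 6.846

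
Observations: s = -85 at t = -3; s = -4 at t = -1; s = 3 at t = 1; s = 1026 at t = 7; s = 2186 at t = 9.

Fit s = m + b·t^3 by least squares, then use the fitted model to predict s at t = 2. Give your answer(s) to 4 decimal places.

Normal-equation sums: Σ1 = 5, Σt^3 = 1045, Σt^3·t^3 = 649821.
Right-hand side: Σs = 3126, Σt^3·s = 1947814.
Normal equations: [[5, 1045]; [1045, 649821]]·[m, b]ᵀ = [3126, 1947814]ᵀ.
Eliminating b: 649821·(row 1) − 1045·(row 2) gives 2157080·m = 649821·3126 − 1045·1947814 = -4125184, so m = -515648/269635.
Then b = (1947814 − 1045·(-515648/269635))/649821 = 161810/53927.
At t = 2: ŝ = (-515648/269635)·(1) + (161810/53927)·(8) = 5956752/269635.

ŝ = 22.0919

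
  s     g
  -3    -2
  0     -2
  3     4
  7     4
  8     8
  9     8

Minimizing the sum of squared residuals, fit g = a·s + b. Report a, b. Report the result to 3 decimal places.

Sums needed: Σs·s = 212, Σs = 24, Σ1 = 6.
Moment sums: Σs·g = 182, Σg = 20.
So AᵀA·[a, b]ᵀ = Aᵀg: [[212, 24]; [24, 6]]·[a, b]ᵀ = [182, 20]ᵀ.
Eliminating b: 6·(row 1) − 24·(row 2) gives 696·a = 6·182 − 24·20 = 612, so a = 51/58.
Then b = (20 − 24·(51/58))/6 = -16/87.

a = 0.879, b = -0.184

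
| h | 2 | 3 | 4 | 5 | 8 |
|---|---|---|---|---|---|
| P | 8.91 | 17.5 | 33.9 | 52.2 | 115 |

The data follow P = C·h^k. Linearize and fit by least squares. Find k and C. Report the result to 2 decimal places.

k = 1.88, C = 2.39

Taking logs, ln P = k·ln h + ln C, so regress ln P on ln h.
Σln h = 6.8669, Σ(ln h)² = 10.5236, Σln P = 17.2728, Σln h·ln P = 25.7772.
Equations: 10.5236·k + 6.8669·ln C = 25.7772;  6.8669·k + 5·ln C = 17.2728.
Δ = 10.5236·5 − (6.8669)² = 5.4631; k = (25.7772·5 − 6.8669·17.2728)/5.4631 = 1.88079, ln C = (10.5236·17.2728 − 6.8669·25.7772)/5.4631 = 0.87151, so C = exp(0.87151) = 2.39051.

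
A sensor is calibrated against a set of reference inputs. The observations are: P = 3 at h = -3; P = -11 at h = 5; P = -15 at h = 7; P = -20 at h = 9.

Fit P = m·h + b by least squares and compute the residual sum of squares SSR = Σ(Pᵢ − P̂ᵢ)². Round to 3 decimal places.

Forming MᵀM = [[164, 18]; [18, 4]] and MᵀP = [-349, -43]ᵀ gives MᵀM·[m, b]ᵀ = MᵀP.
Δ = 164·4 − 18² = 332.
m = ((-349)·4 − 18·(-43))/332 = -311/166; b = (164·(-43) − 18·(-349))/332 = -385/166.
Residuals: -25/83, 57/83, 36/83, -68/83; SSR = 118/83.

SSR = 1.422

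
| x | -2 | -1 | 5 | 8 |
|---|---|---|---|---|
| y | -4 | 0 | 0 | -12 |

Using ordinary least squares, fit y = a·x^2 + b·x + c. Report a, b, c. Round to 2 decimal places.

a = -0.46, b = 1.94, c = 2.03

Entries of AᵀA: Σx^2·x^2 = 4738, Σx^2·x = 628, Σx^2 = 94, Σx·x = 94, Σx = 10, Σ1 = 4.
For Aᵀy: Σx^2·y = -784, Σx·y = -88, Σy = -16.
So AᵀA·[a, b, c]ᵀ = Aᵀy: [[4738, 628, 94]; [628, 94, 10]; [94, 10, 4]]·[a, b, c]ᵀ = [-784, -88, -16]ᵀ.
Row-reducing yields a = -258/557, b = 1082/557, c = 1130/557.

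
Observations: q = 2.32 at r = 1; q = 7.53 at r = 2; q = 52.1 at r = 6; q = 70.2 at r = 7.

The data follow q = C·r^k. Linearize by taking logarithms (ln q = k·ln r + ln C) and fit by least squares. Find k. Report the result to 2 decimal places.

Taking logs, ln q = k·ln r + ln C, so regress ln q on ln r.
Σln r = 4.4308, Σ(ln r)² = 7.4774, Σln q = 11.0650, Σln r·ln q = 16.7553.
Equations: 7.4774·k + 4.4308·ln C = 16.7553;  4.4308·k + 4·ln C = 11.0650.
Δ = 7.4774·4 − (4.4308)² = 10.2775; k = (16.7553·4 − 4.4308·11.0650)/10.2775 = 1.75082, ln C = (7.4774·11.0650 − 4.4308·16.7553)/10.2775 = 0.82685.

k = 1.75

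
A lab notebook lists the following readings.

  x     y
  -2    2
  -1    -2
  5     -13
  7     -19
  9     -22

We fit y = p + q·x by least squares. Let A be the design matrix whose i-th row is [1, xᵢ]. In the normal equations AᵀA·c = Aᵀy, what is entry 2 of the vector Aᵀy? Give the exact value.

-398

Entry 2 ↔ basis x, so (Aᵀy)_{2} = Σᵢ (x)·yᵢ = (-2)·(2) + (-1)·(-2) + (5)·(-13) + (7)·(-19) + (9)·(-22) = -398.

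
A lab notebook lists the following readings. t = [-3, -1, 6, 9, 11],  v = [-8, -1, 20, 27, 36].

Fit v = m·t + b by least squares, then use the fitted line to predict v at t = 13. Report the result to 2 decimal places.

v̂ = 40.87

Forming AᵀA = [[248, 22]; [22, 5]] and Aᵀv = [784, 74]ᵀ gives AᵀA·[m, b]ᵀ = Aᵀv.
Δ = 248·5 − 22² = 756.
m = (784·5 − 22·74)/756 = 191/63; b = (248·74 − 22·784)/756 = 92/63.
At t = 13: v̂ = (191/63)·(13) + (92/63)·(1) = 2575/63.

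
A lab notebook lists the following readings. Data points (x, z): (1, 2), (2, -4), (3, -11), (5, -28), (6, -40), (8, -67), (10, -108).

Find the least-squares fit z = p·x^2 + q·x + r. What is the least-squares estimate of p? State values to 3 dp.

Forming AᵀA = [[16115, 1889, 239]; [1889, 239, 35]; [239, 35, 7]] and Aᵀz = [-17341, -2035, -256]ᵀ gives AᵀA·[p, q, r]ᵀ = Aᵀz.
Solving the 3×3 system (Gaussian elimination) gives p = -30867/32054, q = -43423/32054, r = 49371/16027.

p = -0.963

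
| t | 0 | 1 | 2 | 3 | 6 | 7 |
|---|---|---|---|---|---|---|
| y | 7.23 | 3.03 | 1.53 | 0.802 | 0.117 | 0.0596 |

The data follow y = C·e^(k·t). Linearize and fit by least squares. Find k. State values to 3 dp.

Linearized form: ln y = k·t + ln C. From the 6 transformed points,
AᵀA = [[99.0000, 19.0000]; [19.0000, 6]], rhs = [-31.3170, -1.6743]ᵀ  (here Σt = 19.0000, Σ(t)² = 99.0000, Σln y = -1.6743, Σt·ln y = -31.3170).
Δ = 99.0000·6 − (19.0000)² = 233.0000; k = (-31.3170·6 − 19.0000·-1.6743)/233.0000 = -0.66992, ln C = (99.0000·-1.6743 − 19.0000·-31.3170)/233.0000 = 1.84237.

k = -0.670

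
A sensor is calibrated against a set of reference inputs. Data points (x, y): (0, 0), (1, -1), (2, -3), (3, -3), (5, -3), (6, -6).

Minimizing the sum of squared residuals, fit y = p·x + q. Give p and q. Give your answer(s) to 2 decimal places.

MᵀM·[p, q]ᵀ = Mᵀy reads: 75·p + 17·q = -67;  17·p + 6·q = -16.
(Σx·x = 75, Σx = 17, Σ1 = 6, Σx·y = -67, Σy = -16.)
Determinant 75·6 − 17² = 161.
p = ((-67)·6 − 17·(-16))/161 = -130/161; q = (75·(-16) − 17·(-67))/161 = -61/161.

p = -0.81, q = -0.38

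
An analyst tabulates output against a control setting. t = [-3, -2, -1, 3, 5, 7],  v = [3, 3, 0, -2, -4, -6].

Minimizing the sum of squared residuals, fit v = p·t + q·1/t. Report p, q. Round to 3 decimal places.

Forming XᵀX = [[97, 6]; [6, 67589/44100]] and Xᵀv = [-83, -1013/210]ᵀ gives XᵀX·[p, q]ᵀ = Xᵀv.
Eliminating q: (67589/44100)·(row 1) − 6·(row 2) gives (4968533/44100)·p = (67589/44100)·(-83) − 6·(-1013/210) = -4333507/44100, so p = -4333507/4968533.
Then q = ((-1013/210) − 6·(-4333507/4968533))/(67589/44100) = 1326990/4968533.

p = -0.872, q = 0.267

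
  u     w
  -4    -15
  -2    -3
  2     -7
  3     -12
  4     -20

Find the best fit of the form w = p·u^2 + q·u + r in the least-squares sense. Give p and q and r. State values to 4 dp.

p = -1.0431, q = -0.6844, r = -0.7669

Forming MᵀM = [[625, 27, 49]; [27, 49, 3]; [49, 3, 5]] and Mᵀw = [-708, -64, -57]ᵀ gives MᵀM·[p, q, r]ᵀ = Mᵀw.
Inverting the 3×3 Gram matrix, [p, q, r]ᵀ = [-1113/1067, -2921/4268, -3273/4268]ᵀ.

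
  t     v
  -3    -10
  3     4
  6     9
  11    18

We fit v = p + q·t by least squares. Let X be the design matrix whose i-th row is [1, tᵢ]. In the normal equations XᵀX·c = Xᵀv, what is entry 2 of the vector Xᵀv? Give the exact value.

Entry 2 ↔ basis t, so (Xᵀv)_{2} = Σᵢ (t)·vᵢ = (-3)·(-10) + (3)·(4) + (6)·(9) + (11)·(18) = 294.

294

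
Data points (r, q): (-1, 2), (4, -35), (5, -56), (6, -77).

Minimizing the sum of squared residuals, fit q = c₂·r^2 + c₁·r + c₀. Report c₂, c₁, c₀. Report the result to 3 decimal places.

From the data, Σr^2·r^2 = 2178, Σr^2·r = 404, Σr^2 = 78, Σr·r = 78, Σr = 14, Σ1 = 4.
Moment sums: Σr^2·q = -4730, Σr·q = -884, Σq = -166.
Inverting the 3×3 Gram matrix, [c₂, c₁, c₀]ᵀ = [-901/473, -872/473, 992/473]ᵀ.

c₂ = -1.905, c₁ = -1.844, c₀ = 2.097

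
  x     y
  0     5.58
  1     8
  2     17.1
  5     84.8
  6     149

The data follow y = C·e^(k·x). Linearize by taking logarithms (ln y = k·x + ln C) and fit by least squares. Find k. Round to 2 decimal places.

k = 0.56

Linearized form: ln y = k·x + ln C. From the 5 transformed points,
AᵀA = [[66.0000, 14.0000]; [14.0000, 5]], rhs = [59.9828, 16.0820]ᵀ  (here Σx = 14.0000, Σ(x)² = 66.0000, Σln y = 16.0820, Σx·ln y = 59.9828).
Δ = 66.0000·5 − (14.0000)² = 134.0000; k = (59.9828·5 − 14.0000·16.0820)/134.0000 = 0.55796, ln C = (66.0000·16.0820 − 14.0000·59.9828)/134.0000 = 1.65411.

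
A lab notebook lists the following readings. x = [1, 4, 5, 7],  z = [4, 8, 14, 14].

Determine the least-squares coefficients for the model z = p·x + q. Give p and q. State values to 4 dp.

p = 1.8133, q = 2.2933

The normal system MᵀM·[p, q]ᵀ = Mᵀz is [[91, 17]; [17, 4]]·[p, q]ᵀ = [204, 40]ᵀ.
det = 91·4 − 17² = 75.
p = (204·4 − 17·40)/75 = 136/75; q = (91·40 − 17·204)/75 = 172/75.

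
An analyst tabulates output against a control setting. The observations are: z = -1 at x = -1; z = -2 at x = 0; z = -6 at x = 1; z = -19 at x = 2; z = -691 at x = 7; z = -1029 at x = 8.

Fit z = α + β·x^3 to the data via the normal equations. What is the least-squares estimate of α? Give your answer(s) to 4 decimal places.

From the data, Σ1 = 6, Σx^3 = 863, Σx^3·x^3 = 379859.
And Σz = -1748, Σx^3·z = -764018.
Determinant 6·379859 − 863² = 1534385.
α = ((-1748)·379859 − 863·(-764018))/1534385 = -4645998/1534385; β = (6·(-764018) − 863·(-1748))/1534385 = -3075584/1534385.

α = -3.0279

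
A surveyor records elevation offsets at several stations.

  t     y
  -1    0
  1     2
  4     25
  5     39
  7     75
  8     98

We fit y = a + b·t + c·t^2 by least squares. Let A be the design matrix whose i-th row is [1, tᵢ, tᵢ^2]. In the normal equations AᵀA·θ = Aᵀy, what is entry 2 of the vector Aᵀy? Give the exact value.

1606

Entry 2 ↔ basis t, so (Aᵀy)_{2} = Σᵢ (t)·yᵢ = (-1)·(0) + (1)·(2) + (4)·(25) + (5)·(39) + (7)·(75) + (8)·(98) = 1606.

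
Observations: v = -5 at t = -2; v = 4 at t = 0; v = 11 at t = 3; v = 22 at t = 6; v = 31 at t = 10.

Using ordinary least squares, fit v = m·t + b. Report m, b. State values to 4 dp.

m = 2.9693, b = 2.5044

The normal system MᵀM·[m, b]ᵀ = Mᵀv is [[149, 17]; [17, 5]]·[m, b]ᵀ = [485, 63]ᵀ.
Determinant 149·5 − 17² = 456.
m = (485·5 − 17·63)/456 = 677/228; b = (149·63 − 17·485)/456 = 571/228.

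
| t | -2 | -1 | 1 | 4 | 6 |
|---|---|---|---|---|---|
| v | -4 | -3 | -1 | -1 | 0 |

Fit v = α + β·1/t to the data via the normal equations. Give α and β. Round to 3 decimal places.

α = -1.774, β = 1.539

Sums needed: Σ1 = 5, Σ1/t = -1/12, Σ1/t·1/t = 337/144.
And Σv = -9, Σ1/t·v = 15/4.
Δ = 5·(337/144) − (-1/12)² = 421/36.
α = ((-9)·(337/144) − (-1/12)·(15/4))/(421/36) = -747/421; β = (5·(15/4) − (-1/12)·(-9))/(421/36) = 648/421.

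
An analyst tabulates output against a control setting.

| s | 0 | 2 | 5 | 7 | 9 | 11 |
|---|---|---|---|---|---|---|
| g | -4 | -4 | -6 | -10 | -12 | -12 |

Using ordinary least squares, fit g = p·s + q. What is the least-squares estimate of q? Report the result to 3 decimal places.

q = -3.069

From the data, Σs·s = 280, Σs = 34, Σ1 = 6.
For Mᵀg: Σs·g = -348, Σg = -48.
Normal equations: [[280, 34]; [34, 6]]·[p, q]ᵀ = [-348, -48]ᵀ.
Δ = 280·6 − 34² = 524.
p = ((-348)·6 − 34·(-48))/524 = -114/131; q = (280·(-48) − 34·(-348))/524 = -402/131.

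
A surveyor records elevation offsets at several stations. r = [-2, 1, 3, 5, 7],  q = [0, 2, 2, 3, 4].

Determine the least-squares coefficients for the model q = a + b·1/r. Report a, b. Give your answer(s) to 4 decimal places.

a = 1.9431, b = 1.0923

With design matrix M, MᵀM = [[5, 247/210]; [247/210, 62689/44100]] and Mᵀq = [11, 403/105]ᵀ.
Eliminating b: (62689/44100)·(row 1) − (247/210)·(row 2) gives (63109/11025)·a = (62689/44100)·11 − (247/210)·(403/105) = 23357/2100, so a = 490497/252436.
Then b = ((403/105) − (247/210)·(490497/252436))/(62689/44100) = 137865/126218.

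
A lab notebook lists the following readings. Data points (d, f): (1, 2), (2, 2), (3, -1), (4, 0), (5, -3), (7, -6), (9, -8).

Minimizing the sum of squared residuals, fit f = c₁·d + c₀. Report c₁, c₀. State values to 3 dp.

c₁ = -1.341, c₀ = 3.940

The normal system AᵀA·[c₁, c₀]ᵀ = Aᵀf is [[185, 31]; [31, 7]]·[c₁, c₀]ᵀ = [-126, -14]ᵀ.
Determinant 185·7 − 31² = 334.
c₁ = ((-126)·7 − 31·(-14))/334 = -224/167; c₀ = (185·(-14) − 31·(-126))/334 = 658/167.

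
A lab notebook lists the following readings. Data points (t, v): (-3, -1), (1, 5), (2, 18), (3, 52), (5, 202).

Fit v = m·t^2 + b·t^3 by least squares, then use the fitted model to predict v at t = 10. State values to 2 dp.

v̂ = 1320.57

From the data, Σt^2·t^2 = 804, Σt^2·t^3 = 3158, Σt^3·t^3 = 17148.
For Xᵀv: Σt^2·v = 5586, Σt^3·v = 26830.
Normal equations: [[804, 3158]; [3158, 17148]]·[m, b]ᵀ = [5586, 26830]ᵀ.
Determinant 804·17148 − 3158² = 3814028.
m = (5586·17148 − 3158·26830)/3814028 = 2764897/953507; b = (804·26830 − 3158·5586)/3814028 = 982683/953507.
At t = 10: v̂ = (2764897/953507)·(100) + (982683/953507)·(1000) = 1259172700/953507.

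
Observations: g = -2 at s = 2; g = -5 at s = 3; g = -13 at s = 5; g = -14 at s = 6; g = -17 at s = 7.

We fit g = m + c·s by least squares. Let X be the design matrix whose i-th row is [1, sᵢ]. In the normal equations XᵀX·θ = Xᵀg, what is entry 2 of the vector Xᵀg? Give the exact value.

Entry 2 ↔ basis s, so (Xᵀg)_{2} = Σᵢ (s)·gᵢ = (2)·(-2) + (3)·(-5) + (5)·(-13) + (6)·(-14) + (7)·(-17) = -287.

-287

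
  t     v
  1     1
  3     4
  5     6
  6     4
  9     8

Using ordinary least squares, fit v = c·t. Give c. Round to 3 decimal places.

c = 0.914

Forming XᵀX = [[152]] and Xᵀv = [139]ᵀ gives XᵀX·[c]ᵀ = Xᵀv.
Hence c = 139 / 152 ≈ 0.914474.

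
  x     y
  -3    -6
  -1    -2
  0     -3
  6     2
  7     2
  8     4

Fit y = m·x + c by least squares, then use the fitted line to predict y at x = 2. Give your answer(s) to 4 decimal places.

Compute the Gram sums: Σx·x = 159, Σx = 17, Σ1 = 6.
Moment sums: Σx·y = 78, Σy = -3.
Normal equations: [[159, 17]; [17, 6]]·[m, c]ᵀ = [78, -3]ᵀ.
det = 159·6 − 17² = 665.
m = (78·6 − 17·(-3))/665 = 519/665; c = (159·(-3) − 17·78)/665 = -1803/665.
At x = 2: ŷ = (519/665)·(2) + (-1803/665)·(1) = -153/133.

ŷ = -1.1504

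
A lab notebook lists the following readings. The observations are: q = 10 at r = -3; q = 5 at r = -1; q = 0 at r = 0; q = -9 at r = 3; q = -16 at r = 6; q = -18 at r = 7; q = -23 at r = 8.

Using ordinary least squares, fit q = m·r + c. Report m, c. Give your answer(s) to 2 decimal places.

The normal system XᵀX·[m, c]ᵀ = Xᵀq is [[168, 20]; [20, 7]]·[m, c]ᵀ = [-468, -51]ᵀ.
det = 168·7 − 20² = 776.
m = ((-468)·7 − 20·(-51))/776 = -282/97; c = (168·(-51) − 20·(-468))/776 = 99/97.

m = -2.91, c = 1.02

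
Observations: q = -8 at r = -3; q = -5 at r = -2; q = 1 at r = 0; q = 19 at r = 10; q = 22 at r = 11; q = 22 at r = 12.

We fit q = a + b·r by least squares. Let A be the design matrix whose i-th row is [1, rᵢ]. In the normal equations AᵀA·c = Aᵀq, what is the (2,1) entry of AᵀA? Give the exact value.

Row 2 ↔ basis r, column 1 ↔ basis 1, so (AᵀA)_{2,1} = Σᵢ r = (-3)·(1) + (-2)·(1) + (0)·(1) + (10)·(1) + (11)·(1) + (12)·(1) = 28.

28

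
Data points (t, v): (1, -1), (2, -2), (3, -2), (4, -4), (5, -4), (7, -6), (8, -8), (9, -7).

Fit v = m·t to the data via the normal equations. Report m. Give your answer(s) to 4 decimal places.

m = -0.8675

Entries of MᵀM: Σt·t = 249.
Moment sums: Σt·v = -216.
m = (-216)/249 = -0.86747.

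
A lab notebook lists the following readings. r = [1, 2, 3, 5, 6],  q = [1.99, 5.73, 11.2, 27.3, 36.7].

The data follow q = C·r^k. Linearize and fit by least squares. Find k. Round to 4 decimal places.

k = 1.6367

Taking logs, ln q = k·ln r + ln C, so regress ln q on ln r.
AᵀA = [[7.4881, 5.1930]; [5.1930, 5]], rhs = [15.6417, 11.7594]ᵀ  (here Σln r = 5.1930, Σ(ln r)² = 7.4881, Σln q = 11.7594, Σln r·ln q = 15.6417).
Solving (det = 10.4737): k = 1.63672, ln C = 0.65200.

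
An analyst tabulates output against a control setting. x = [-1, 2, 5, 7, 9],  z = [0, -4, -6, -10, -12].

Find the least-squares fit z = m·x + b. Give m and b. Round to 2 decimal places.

m = -1.19, b = -1.16

Entries of MᵀM: Σx·x = 160, Σx = 22, Σ1 = 5.
Right-hand side: Σx·z = -216, Σz = -32.
MᵀM·[m, b]ᵀ = Mᵀz becomes [[160, 22]; [22, 5]]·[m, b]ᵀ = [-216, -32]ᵀ.
Eliminating b: 5·(row 1) − 22·(row 2) gives 316·m = 5·(-216) − 22·(-32) = -376, so m = -94/79.
Then b = ((-32) − 22·(-94/79))/5 = -92/79.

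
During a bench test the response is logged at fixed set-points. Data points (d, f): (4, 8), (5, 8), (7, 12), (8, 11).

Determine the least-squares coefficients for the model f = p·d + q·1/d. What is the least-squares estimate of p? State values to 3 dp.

p = 1.321

Normal-equation sums: Σd·d = 154, Σd·1/d = 4, Σ1/d·1/d = 10861/78400.
For Mᵀf: Σd·f = 244, Σ1/d·f = 1873/280.
So MᵀM·[p, q]ᵀ = Mᵀf: [[154, 4]; [4, 10861/78400]]·[p, q]ᵀ = [244, 1873/280]ᵀ.
Eliminating q: (10861/78400)·(row 1) − 4·(row 2) gives (29871/5600)·p = (10861/78400)·244 − 4·(1873/280) = 138081/19600, so p = 92054/69699.
Then q = ((1873/280) − 4·(92054/69699))/(10861/78400) = 101080/9957.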